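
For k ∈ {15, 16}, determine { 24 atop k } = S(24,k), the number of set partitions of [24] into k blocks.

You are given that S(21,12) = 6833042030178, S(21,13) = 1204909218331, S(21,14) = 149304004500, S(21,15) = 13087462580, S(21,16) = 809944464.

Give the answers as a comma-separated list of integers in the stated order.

195820242247080, 20677182465555

[22] T[22,13]:13*1204909218331+6833042030178=22496861868481 · T[22,14]:14*149304004500+1204909218331=3295165281331 · T[22,15]:15*13087462580+149304004500=345615943200 · T[22,16]:16*809944464+13087462580=26046574004
[23] T[23,14]:14*3295165281331+22496861868481=68629175807115 · T[23,15]:15*345615943200+3295165281331=8479404429331 · T[23,16]:16*26046574004+345615943200=762361127264
[24] T[24,15]:15*8479404429331+68629175807115=195820242247080 · T[24,16]:16*762361127264+8479404429331=20677182465555
Read S(24,15) = 195820242247080, S(24,16) = 20677182465555.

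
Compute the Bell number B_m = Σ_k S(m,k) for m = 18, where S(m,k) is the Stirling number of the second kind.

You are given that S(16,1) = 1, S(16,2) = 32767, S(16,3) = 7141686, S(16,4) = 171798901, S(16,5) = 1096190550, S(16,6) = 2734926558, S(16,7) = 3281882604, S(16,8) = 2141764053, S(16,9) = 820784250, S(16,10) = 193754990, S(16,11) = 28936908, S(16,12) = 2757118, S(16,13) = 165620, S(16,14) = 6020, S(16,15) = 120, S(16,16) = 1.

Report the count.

row 17: T[17][1]=1·1+0=1  T[17][2]=2·32767+1=65535  T[17][3]=3·7141686+32767=21457825  T[17][4]=4·171798901+7141686=694337290  T[17][5]=5·1096190550+171798901=5652751651  T[17][6]=6·2734926558+1096190550=17505749898  T[17][7]=7·3281882604+2734926558=25708104786  T[17][8]=8·2141764053+3281882604=20415995028  T[17][9]=9·820784250+2141764053=9528822303  T[17][10]=10·193754990+820784250=2758334150  T[17][11]=11·28936908+193754990=512060978  T[17][12]=12·2757118+28936908=62022324  T[17][13]=13·165620+2757118=4910178  T[17][14]=14·6020+165620=249900  T[17][15]=15·120+6020=7820  T[17][16]=16·1+120=136  T[17][17]=17·0+1=1
row 18: T[18][1]=1·1+0=1  T[18][2]=2·65535+1=131071  T[18][3]=3·21457825+65535=64439010  T[18][4]=4·694337290+21457825=2798806985  T[18][5]=5·5652751651+694337290=28958095545  T[18][6]=6·17505749898+5652751651=110687251039  T[18][7]=7·25708104786+17505749898=197462483400  T[18][8]=8·20415995028+25708104786=189036065010  T[18][9]=9·9528822303+20415995028=106175395755  T[18][10]=10·2758334150+9528822303=37112163803  T[18][11]=11·512060978+2758334150=8391004908  T[18][12]=12·62022324+512060978=1256328866  T[18][13]=13·4910178+62022324=125854638  T[18][14]=14·249900+4910178=8408778  T[18][15]=15·7820+249900=367200  T[18][16]=16·136+7820=9996  T[18][17]=17·1+136=153  T[18][18]=18·0+1=1
B_18 = ΣS(18,k) = 1+131071+64439010+2798806985+28958095545+110687251039+197462483400+189036065010+106175395755+37112163803+8391004908+1256328866+125854638+8408778+367200+9996+153+1 = 682076806159

682076806159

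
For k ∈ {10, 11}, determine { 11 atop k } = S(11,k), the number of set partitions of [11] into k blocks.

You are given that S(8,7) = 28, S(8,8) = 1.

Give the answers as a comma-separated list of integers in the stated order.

i=9: T(9,8)=28+8·1=36 | T(9,9)=1+9·0=1
i=10: T(10,9)=36+9·1=45 | T(10,10)=1+10·0=1
i=11: T(11,10)=45+10·1=55 | T(11,11)=1+11·0=1
Read S(11,10) = 55, S(11,11) = 1.

55, 1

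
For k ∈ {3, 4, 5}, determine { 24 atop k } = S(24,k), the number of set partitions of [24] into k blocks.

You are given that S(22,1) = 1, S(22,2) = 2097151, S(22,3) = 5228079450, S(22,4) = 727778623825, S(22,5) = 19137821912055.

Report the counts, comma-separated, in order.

r23: T_23,2=2×2097151+1=4194303; T_23,3=3×5228079450+2097151=15686335501; T_23,4=4×727778623825+5228079450=2916342574750; T_23,5=5×19137821912055+727778623825=96416888184100
r24: T_24,3=3×15686335501+4194303=47063200806; T_24,4=4×2916342574750+15686335501=11681056634501; T_24,5=5×96416888184100+2916342574750=485000783495250
Read S(24,3) = 47063200806, S(24,4) = 11681056634501, S(24,5) = 485000783495250.

47063200806, 11681056634501, 485000783495250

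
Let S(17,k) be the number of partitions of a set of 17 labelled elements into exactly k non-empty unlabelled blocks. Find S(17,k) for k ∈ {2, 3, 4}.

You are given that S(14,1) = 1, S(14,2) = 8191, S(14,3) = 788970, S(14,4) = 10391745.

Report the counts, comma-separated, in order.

65535, 21457825, 694337290

@15  (15,1):1·1+0→1, (15,2):8191·2+1→16383, (15,3):788970·3+8191→2375101, (15,4):10391745·4+788970→42355950
@16  (16,1):1·1+0→1, (16,2):16383·2+1→32767, (16,3):2375101·3+16383→7141686, (16,4):42355950·4+2375101→171798901
@17  (17,2):32767·2+1→65535, (17,3):7141686·3+32767→21457825, (17,4):171798901·4+7141686→694337290
Read S(17,2) = 65535, S(17,3) = 21457825, S(17,4) = 694337290.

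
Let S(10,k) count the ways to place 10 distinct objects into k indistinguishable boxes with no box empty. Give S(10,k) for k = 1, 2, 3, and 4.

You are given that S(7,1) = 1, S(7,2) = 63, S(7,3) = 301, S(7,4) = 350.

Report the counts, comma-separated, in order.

r8: T_8,1=1×1+0=1; T_8,2=2×63+1=127; T_8,3=3×301+63=966; T_8,4=4×350+301=1701
r9: T_9,1=1×1+0=1; T_9,2=2×127+1=255; T_9,3=3×966+127=3025; T_9,4=4×1701+966=7770
r10: T_10,1=1×1+0=1; T_10,2=2×255+1=511; T_10,3=3×3025+255=9330; T_10,4=4×7770+3025=34105
Read S(10,1) = 1, S(10,2) = 511, S(10,3) = 9330, S(10,4) = 34105.

1, 511, 9330, 34105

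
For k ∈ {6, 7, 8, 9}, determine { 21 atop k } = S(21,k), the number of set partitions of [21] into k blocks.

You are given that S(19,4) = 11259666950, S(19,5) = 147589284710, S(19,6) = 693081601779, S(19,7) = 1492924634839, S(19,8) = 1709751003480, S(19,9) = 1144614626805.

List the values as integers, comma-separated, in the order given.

26585679462804, 82310957214948, 132511015347084, 123272476465204

row 20: T[20][5]=5·147589284710+11259666950=749206090500  T[20][6]=6·693081601779+147589284710=4306078895384  T[20][7]=7·1492924634839+693081601779=11143554045652  T[20][8]=8·1709751003480+1492924634839=15170932662679  T[20][9]=9·1144614626805+1709751003480=12011282644725
row 21: T[21][6]=6·4306078895384+749206090500=26585679462804  T[21][7]=7·11143554045652+4306078895384=82310957214948  T[21][8]=8·15170932662679+11143554045652=132511015347084  T[21][9]=9·12011282644725+15170932662679=123272476465204
Read S(21,6) = 26585679462804, S(21,7) = 82310957214948, S(21,8) = 132511015347084, S(21,9) = 123272476465204.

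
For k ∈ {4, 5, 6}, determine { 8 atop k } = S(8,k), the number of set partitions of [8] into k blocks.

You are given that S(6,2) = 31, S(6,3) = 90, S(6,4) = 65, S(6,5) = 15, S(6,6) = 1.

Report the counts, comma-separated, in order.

1701, 1050, 266

r7: T_7,3=3×90+31=301; T_7,4=4×65+90=350; T_7,5=5×15+65=140; T_7,6=6×1+15=21
r8: T_8,4=4×350+301=1701; T_8,5=5×140+350=1050; T_8,6=6×21+140=266
Read S(8,4) = 1701, S(8,5) = 1050, S(8,6) = 266.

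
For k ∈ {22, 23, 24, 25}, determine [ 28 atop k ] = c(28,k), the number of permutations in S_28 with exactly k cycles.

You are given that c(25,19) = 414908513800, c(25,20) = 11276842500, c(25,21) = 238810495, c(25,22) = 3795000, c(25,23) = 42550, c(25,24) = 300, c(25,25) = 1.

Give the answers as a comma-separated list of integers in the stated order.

[26] T[26,20]:25*11276842500+414908513800=696829576300 · T[26,21]:25*238810495+11276842500=17247104875 · T[26,22]:25*3795000+238810495=333685495 · T[26,23]:25*42550+3795000=4858750 · T[26,24]:25*300+42550=50050 · T[26,25]:25*1+300=325
[27] T[27,21]:26*17247104875+696829576300=1145254303050 · T[27,22]:26*333685495+17247104875=25922927745 · T[27,23]:26*4858750+333685495=460012995 · T[27,24]:26*50050+4858750=6160050 · T[27,25]:26*325+50050=58500
[28] T[28,22]:27*25922927745+1145254303050=1845173352165 · T[28,23]:27*460012995+25922927745=38343278610 · T[28,24]:27*6160050+460012995=626334345 · T[28,25]:27*58500+6160050=7739550
Read c(28,22) = 1845173352165, c(28,23) = 38343278610, c(28,24) = 626334345, c(28,25) = 7739550.

1845173352165, 38343278610, 626334345, 7739550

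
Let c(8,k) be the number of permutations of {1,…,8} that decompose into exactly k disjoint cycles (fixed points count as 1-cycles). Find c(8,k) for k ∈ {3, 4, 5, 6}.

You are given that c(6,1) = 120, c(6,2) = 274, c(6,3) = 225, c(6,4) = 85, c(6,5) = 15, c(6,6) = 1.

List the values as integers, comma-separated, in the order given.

@7  (7,2):274·6+120→1764, (7,3):225·6+274→1624, (7,4):85·6+225→735, (7,5):15·6+85→175, (7,6):1·6+15→21
@8  (8,3):1624·7+1764→13132, (8,4):735·7+1624→6769, (8,5):175·7+735→1960, (8,6):21·7+175→322
Read c(8,3) = 13132, c(8,4) = 6769, c(8,5) = 1960, c(8,6) = 322.

13132, 6769, 1960, 322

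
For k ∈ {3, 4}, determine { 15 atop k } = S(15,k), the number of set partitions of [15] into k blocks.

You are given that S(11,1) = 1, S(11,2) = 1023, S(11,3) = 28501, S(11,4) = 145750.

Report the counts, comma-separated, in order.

row 12: T[12][1]=1·1+0=1  T[12][2]=2·1023+1=2047  T[12][3]=3·28501+1023=86526  T[12][4]=4·145750+28501=611501
row 13: T[13][1]=1·1+0=1  T[13][2]=2·2047+1=4095  T[13][3]=3·86526+2047=261625  T[13][4]=4·611501+86526=2532530
row 14: T[14][2]=2·4095+1=8191  T[14][3]=3·261625+4095=788970  T[14][4]=4·2532530+261625=10391745
row 15: T[15][3]=3·788970+8191=2375101  T[15][4]=4·10391745+788970=42355950
Read S(15,3) = 2375101, S(15,4) = 42355950.

2375101, 42355950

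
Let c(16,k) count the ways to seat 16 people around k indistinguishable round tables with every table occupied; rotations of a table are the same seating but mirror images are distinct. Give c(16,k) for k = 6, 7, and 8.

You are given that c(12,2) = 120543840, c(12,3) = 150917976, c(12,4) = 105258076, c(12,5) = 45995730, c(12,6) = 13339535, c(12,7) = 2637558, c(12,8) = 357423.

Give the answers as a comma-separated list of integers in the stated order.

@13  (13,3):150917976·12+120543840→1931559552, (13,4):105258076·12+150917976→1414014888, (13,5):45995730·12+105258076→657206836, (13,6):13339535·12+45995730→206070150, (13,7):2637558·12+13339535→44990231, (13,8):357423·12+2637558→6926634
@14  (14,4):1414014888·13+1931559552→20313753096, (14,5):657206836·13+1414014888→9957703756, (14,6):206070150·13+657206836→3336118786, (14,7):44990231·13+206070150→790943153, (14,8):6926634·13+44990231→135036473
@15  (15,5):9957703756·14+20313753096→159721605680, (15,6):3336118786·14+9957703756→56663366760, (15,7):790943153·14+3336118786→14409322928, (15,8):135036473·14+790943153→2681453775
@16  (16,6):56663366760·15+159721605680→1009672107080, (16,7):14409322928·15+56663366760→272803210680, (16,8):2681453775·15+14409322928→54631129553
Read c(16,6) = 1009672107080, c(16,7) = 272803210680, c(16,8) = 54631129553.

1009672107080, 272803210680, 54631129553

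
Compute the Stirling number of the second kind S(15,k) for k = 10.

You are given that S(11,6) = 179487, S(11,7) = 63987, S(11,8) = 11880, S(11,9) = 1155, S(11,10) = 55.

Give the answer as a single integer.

r12: T_12,7=7×63987+179487=627396; T_12,8=8×11880+63987=159027; T_12,9=9×1155+11880=22275; T_12,10=10×55+1155=1705
r13: T_13,8=8×159027+627396=1899612; T_13,9=9×22275+159027=359502; T_13,10=10×1705+22275=39325
r14: T_14,9=9×359502+1899612=5135130; T_14,10=10×39325+359502=752752
r15: T_15,10=10×752752+5135130=12662650
Read S(15,10) = 12662650.

12662650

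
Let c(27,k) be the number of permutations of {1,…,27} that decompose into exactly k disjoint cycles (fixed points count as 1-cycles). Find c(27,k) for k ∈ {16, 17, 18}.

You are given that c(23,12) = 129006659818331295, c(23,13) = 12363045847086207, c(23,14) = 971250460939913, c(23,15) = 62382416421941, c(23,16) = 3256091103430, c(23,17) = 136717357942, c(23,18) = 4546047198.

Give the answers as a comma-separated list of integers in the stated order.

i=24: T(24,13)=129006659818331295+23·12363045847086207=413356714301314056 | T(24,14)=12363045847086207+23·971250460939913=34701806448704206 | T(24,15)=971250460939913+23·62382416421941=2406046038644556 | T(24,16)=62382416421941+23·3256091103430=137272511800831 | T(24,17)=3256091103430+23·136717357942=6400590336096 | T(24,18)=136717357942+23·4546047198=241276443496
i=25: T(25,14)=413356714301314056+24·34701806448704206=1246200069070215000 | T(25,15)=34701806448704206+24·2406046038644556=92446911376173550 | T(25,16)=2406046038644556+24·137272511800831=5700586321864500 | T(25,17)=137272511800831+24·6400590336096=290886679867135 | T(25,18)=6400590336096+24·241276443496=12191224980000
i=26: T(26,15)=1246200069070215000+25·92446911376173550=3557372853474553750 | T(26,16)=92446911376173550+25·5700586321864500=234961569422786050 | T(26,17)=5700586321864500+25·290886679867135=12972753318542875 | T(26,18)=290886679867135+25·12191224980000=595667304367135
i=27: T(27,16)=3557372853474553750+26·234961569422786050=9666373658466991050 | T(27,17)=234961569422786050+26·12972753318542875=572253155704900800 | T(27,18)=12972753318542875+26·595667304367135=28460103232088385
Read c(27,16) = 9666373658466991050, c(27,17) = 572253155704900800, c(27,18) = 28460103232088385.

9666373658466991050, 572253155704900800, 28460103232088385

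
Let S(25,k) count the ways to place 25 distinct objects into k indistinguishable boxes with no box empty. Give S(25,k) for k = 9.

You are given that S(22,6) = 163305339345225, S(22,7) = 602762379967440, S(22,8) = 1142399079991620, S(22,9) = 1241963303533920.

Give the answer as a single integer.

@23  (23,7):602762379967440·7+163305339345225→4382641999117305, (23,8):1142399079991620·8+602762379967440→9741955019900400, (23,9):1241963303533920·9+1142399079991620→12320068811796900
@24  (24,8):9741955019900400·8+4382641999117305→82318282158320505, (24,9):12320068811796900·9+9741955019900400→120622574326072500
@25  (25,9):120622574326072500·9+82318282158320505→1167921451092973005
Read S(25,9) = 1167921451092973005.

1167921451092973005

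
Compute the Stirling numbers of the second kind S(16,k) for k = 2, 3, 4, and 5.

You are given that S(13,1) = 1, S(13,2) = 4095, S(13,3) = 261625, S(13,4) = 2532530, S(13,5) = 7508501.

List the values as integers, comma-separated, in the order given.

r14: T_14,1=1×1+0=1; T_14,2=2×4095+1=8191; T_14,3=3×261625+4095=788970; T_14,4=4×2532530+261625=10391745; T_14,5=5×7508501+2532530=40075035
r15: T_15,1=1×1+0=1; T_15,2=2×8191+1=16383; T_15,3=3×788970+8191=2375101; T_15,4=4×10391745+788970=42355950; T_15,5=5×40075035+10391745=210766920
r16: T_16,2=2×16383+1=32767; T_16,3=3×2375101+16383=7141686; T_16,4=4×42355950+2375101=171798901; T_16,5=5×210766920+42355950=1096190550
Read S(16,2) = 32767, S(16,3) = 7141686, S(16,4) = 171798901, S(16,5) = 1096190550.

32767, 7141686, 171798901, 1096190550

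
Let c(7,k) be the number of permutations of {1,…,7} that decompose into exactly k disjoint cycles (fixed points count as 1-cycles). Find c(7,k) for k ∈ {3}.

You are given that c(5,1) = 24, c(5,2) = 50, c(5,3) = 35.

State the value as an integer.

@6  (6,2):50·5+24→274, (6,3):35·5+50→225
@7  (7,3):225·6+274→1624
Read c(7,3) = 1624.

1624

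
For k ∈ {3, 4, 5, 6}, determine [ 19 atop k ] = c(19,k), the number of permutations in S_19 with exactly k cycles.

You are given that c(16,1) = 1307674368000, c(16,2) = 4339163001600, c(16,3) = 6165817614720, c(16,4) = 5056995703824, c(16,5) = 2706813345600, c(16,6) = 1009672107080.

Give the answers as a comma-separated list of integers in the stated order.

[17] T[17,1]:16*1307674368000+0=20922789888000 · T[17,2]:16*4339163001600+1307674368000=70734282393600 · T[17,3]:16*6165817614720+4339163001600=102992244837120 · T[17,4]:16*5056995703824+6165817614720=87077748875904 · T[17,5]:16*2706813345600+5056995703824=48366009233424 · T[17,6]:16*1009672107080+2706813345600=18861567058880
[18] T[18,2]:17*70734282393600+20922789888000=1223405590579200 · T[18,3]:17*102992244837120+70734282393600=1821602444624640 · T[18,4]:17*87077748875904+102992244837120=1583313975727488 · T[18,5]:17*48366009233424+87077748875904=909299905844112 · T[18,6]:17*18861567058880+48366009233424=369012649234384
[19] T[19,3]:18*1821602444624640+1223405590579200=34012249593822720 · T[19,4]:18*1583313975727488+1821602444624640=30321254007719424 · T[19,5]:18*909299905844112+1583313975727488=17950712280921504 · T[19,6]:18*369012649234384+909299905844112=7551527592063024
Read c(19,3) = 34012249593822720, c(19,4) = 30321254007719424, c(19,5) = 17950712280921504, c(19,6) = 7551527592063024.

34012249593822720, 30321254007719424, 17950712280921504, 7551527592063024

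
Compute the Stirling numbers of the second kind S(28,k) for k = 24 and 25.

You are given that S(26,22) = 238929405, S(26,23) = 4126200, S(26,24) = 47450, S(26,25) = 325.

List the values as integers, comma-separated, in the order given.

i=27: T(27,23)=238929405+23·4126200=333832005 | T(27,24)=4126200+24·47450=5265000 | T(27,25)=47450+25·325=55575
i=28: T(28,24)=333832005+24·5265000=460192005 | T(28,25)=5265000+25·55575=6654375
Read S(28,24) = 460192005, S(28,25) = 6654375.

460192005, 6654375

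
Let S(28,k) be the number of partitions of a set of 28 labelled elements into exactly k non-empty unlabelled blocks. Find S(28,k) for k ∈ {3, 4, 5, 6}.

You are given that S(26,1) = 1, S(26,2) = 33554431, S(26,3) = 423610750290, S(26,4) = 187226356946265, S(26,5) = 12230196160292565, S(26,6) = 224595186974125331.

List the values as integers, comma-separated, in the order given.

3812664524766, 2998587019946701, 307440364830580800, 8220146115188676396

r27: T_27,2=2×33554431+1=67108863; T_27,3=3×423610750290+33554431=1270865805301; T_27,4=4×187226356946265+423610750290=749329038535350; T_27,5=5×12230196160292565+187226356946265=61338207158409090; T_27,6=6×224595186974125331+12230196160292565=1359801318005044551
r28: T_28,3=3×1270865805301+67108863=3812664524766; T_28,4=4×749329038535350+1270865805301=2998587019946701; T_28,5=5×61338207158409090+749329038535350=307440364830580800; T_28,6=6×1359801318005044551+61338207158409090=8220146115188676396
Read S(28,3) = 3812664524766, S(28,4) = 2998587019946701, S(28,5) = 307440364830580800, S(28,6) = 8220146115188676396.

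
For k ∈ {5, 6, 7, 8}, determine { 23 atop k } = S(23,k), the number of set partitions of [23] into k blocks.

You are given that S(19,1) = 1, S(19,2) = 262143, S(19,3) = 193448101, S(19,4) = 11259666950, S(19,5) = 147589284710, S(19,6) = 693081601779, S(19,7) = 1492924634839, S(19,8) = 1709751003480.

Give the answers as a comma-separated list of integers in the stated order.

96416888184100, 998969857983405, 4382641999117305, 9741955019900400

row 20: T[20][2]=2·262143+1=524287  T[20][3]=3·193448101+262143=580606446  T[20][4]=4·11259666950+193448101=45232115901  T[20][5]=5·147589284710+11259666950=749206090500  T[20][6]=6·693081601779+147589284710=4306078895384  T[20][7]=7·1492924634839+693081601779=11143554045652  T[20][8]=8·1709751003480+1492924634839=15170932662679
row 21: T[21][3]=3·580606446+524287=1742343625  T[21][4]=4·45232115901+580606446=181509070050  T[21][5]=5·749206090500+45232115901=3791262568401  T[21][6]=6·4306078895384+749206090500=26585679462804  T[21][7]=7·11143554045652+4306078895384=82310957214948  T[21][8]=8·15170932662679+11143554045652=132511015347084
row 22: T[22][4]=4·181509070050+1742343625=727778623825  T[22][5]=5·3791262568401+181509070050=19137821912055  T[22][6]=6·26585679462804+3791262568401=163305339345225  T[22][7]=7·82310957214948+26585679462804=602762379967440  T[22][8]=8·132511015347084+82310957214948=1142399079991620
row 23: T[23][5]=5·19137821912055+727778623825=96416888184100  T[23][6]=6·163305339345225+19137821912055=998969857983405  T[23][7]=7·602762379967440+163305339345225=4382641999117305  T[23][8]=8·1142399079991620+602762379967440=9741955019900400
Read S(23,5) = 96416888184100, S(23,6) = 998969857983405, S(23,7) = 4382641999117305, S(23,8) = 9741955019900400.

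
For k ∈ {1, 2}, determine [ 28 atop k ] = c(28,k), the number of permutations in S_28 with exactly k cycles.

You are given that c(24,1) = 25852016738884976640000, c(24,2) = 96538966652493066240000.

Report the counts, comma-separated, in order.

10888869450418352160768000000, 42373564558110787183902720000

r25: T_25,1=24×25852016738884976640000+0=620448401733239439360000; T_25,2=24×96538966652493066240000+25852016738884976640000=2342787216398718566400000
r26: T_26,1=25×620448401733239439360000+0=15511210043330985984000000; T_26,2=25×2342787216398718566400000+620448401733239439360000=59190128811701203599360000
r27: T_27,1=26×15511210043330985984000000+0=403291461126605635584000000; T_27,2=26×59190128811701203599360000+15511210043330985984000000=1554454559147562279567360000
r28: T_28,1=27×403291461126605635584000000+0=10888869450418352160768000000; T_28,2=27×1554454559147562279567360000+403291461126605635584000000=42373564558110787183902720000
Read c(28,1) = 10888869450418352160768000000, c(28,2) = 42373564558110787183902720000.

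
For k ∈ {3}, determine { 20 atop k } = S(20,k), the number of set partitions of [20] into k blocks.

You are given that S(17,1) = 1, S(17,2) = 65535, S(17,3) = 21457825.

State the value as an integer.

i=18: T(18,1)=0+1·1=1 | T(18,2)=1+2·65535=131071 | T(18,3)=65535+3·21457825=64439010
i=19: T(19,2)=1+2·131071=262143 | T(19,3)=131071+3·64439010=193448101
i=20: T(20,3)=262143+3·193448101=580606446
Read S(20,3) = 580606446.

580606446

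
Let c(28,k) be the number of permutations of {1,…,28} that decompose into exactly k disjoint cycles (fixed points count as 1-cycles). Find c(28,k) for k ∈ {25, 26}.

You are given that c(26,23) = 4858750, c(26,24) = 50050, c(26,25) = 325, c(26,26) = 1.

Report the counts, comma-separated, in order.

i=27: T(27,24)=4858750+26·50050=6160050 | T(27,25)=50050+26·325=58500 | T(27,26)=325+26·1=351
i=28: T(28,25)=6160050+27·58500=7739550 | T(28,26)=58500+27·351=67977
Read c(28,25) = 7739550, c(28,26) = 67977.

7739550, 67977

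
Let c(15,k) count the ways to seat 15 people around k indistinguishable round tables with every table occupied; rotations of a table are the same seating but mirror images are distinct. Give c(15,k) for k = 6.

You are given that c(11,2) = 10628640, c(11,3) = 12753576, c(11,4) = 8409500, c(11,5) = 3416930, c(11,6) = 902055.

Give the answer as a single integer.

@12  (12,3):12753576·11+10628640→150917976, (12,4):8409500·11+12753576→105258076, (12,5):3416930·11+8409500→45995730, (12,6):902055·11+3416930→13339535
@13  (13,4):105258076·12+150917976→1414014888, (13,5):45995730·12+105258076→657206836, (13,6):13339535·12+45995730→206070150
@14  (14,5):657206836·13+1414014888→9957703756, (14,6):206070150·13+657206836→3336118786
@15  (15,6):3336118786·14+9957703756→56663366760
Read c(15,6) = 56663366760.

56663366760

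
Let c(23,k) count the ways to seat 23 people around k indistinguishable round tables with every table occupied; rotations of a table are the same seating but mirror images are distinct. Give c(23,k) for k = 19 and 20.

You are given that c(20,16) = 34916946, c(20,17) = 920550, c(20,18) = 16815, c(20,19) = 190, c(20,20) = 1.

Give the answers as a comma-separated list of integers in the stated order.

116896626, 2240315

[21] T[21,17]:20*920550+34916946=53327946 · T[21,18]:20*16815+920550=1256850 · T[21,19]:20*190+16815=20615 · T[21,20]:20*1+190=210
[22] T[22,18]:21*1256850+53327946=79721796 · T[22,19]:21*20615+1256850=1689765 · T[22,20]:21*210+20615=25025
[23] T[23,19]:22*1689765+79721796=116896626 · T[23,20]:22*25025+1689765=2240315
Read c(23,19) = 116896626, c(23,20) = 2240315.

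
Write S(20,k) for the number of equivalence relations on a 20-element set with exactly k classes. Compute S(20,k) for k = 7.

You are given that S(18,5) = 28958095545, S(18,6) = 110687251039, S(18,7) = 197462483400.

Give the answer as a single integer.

[19] T[19,6]:6*110687251039+28958095545=693081601779 · T[19,7]:7*197462483400+110687251039=1492924634839
[20] T[20,7]:7*1492924634839+693081601779=11143554045652
Read S(20,7) = 11143554045652.

11143554045652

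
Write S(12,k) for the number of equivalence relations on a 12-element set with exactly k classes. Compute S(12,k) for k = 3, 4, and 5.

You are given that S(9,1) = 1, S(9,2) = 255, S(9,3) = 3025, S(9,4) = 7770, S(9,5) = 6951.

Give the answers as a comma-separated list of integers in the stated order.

[10] T[10,1]:1*1+0=1 · T[10,2]:2*255+1=511 · T[10,3]:3*3025+255=9330 · T[10,4]:4*7770+3025=34105 · T[10,5]:5*6951+7770=42525
[11] T[11,2]:2*511+1=1023 · T[11,3]:3*9330+511=28501 · T[11,4]:4*34105+9330=145750 · T[11,5]:5*42525+34105=246730
[12] T[12,3]:3*28501+1023=86526 · T[12,4]:4*145750+28501=611501 · T[12,5]:5*246730+145750=1379400
Read S(12,3) = 86526, S(12,4) = 611501, S(12,5) = 1379400.

86526, 611501, 1379400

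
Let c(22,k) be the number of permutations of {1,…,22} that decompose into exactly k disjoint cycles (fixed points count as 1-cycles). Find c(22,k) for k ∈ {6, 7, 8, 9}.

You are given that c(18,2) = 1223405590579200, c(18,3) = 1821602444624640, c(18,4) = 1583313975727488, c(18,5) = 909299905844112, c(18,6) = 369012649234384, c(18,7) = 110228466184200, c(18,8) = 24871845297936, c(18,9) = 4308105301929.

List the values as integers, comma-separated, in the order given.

83637381699544802976, 28939583397335447760, 7744654310169576800, 1634980697246583456

r19: T_19,3=18×1821602444624640+1223405590579200=34012249593822720; T_19,4=18×1583313975727488+1821602444624640=30321254007719424; T_19,5=18×909299905844112+1583313975727488=17950712280921504; T_19,6=18×369012649234384+909299905844112=7551527592063024; T_19,7=18×110228466184200+369012649234384=2353125040549984; T_19,8=18×24871845297936+110228466184200=557921681547048; T_19,9=18×4308105301929+24871845297936=102417740732658
r20: T_20,4=19×30321254007719424+34012249593822720=610116075740491776; T_20,5=19×17950712280921504+30321254007719424=371384787345228000; T_20,6=19×7551527592063024+17950712280921504=161429736530118960; T_20,7=19×2353125040549984+7551527592063024=52260903362512720; T_20,8=19×557921681547048+2353125040549984=12953636989943896; T_20,9=19×102417740732658+557921681547048=2503858755467550
r21: T_21,5=20×371384787345228000+610116075740491776=8037811822645051776; T_21,6=20×161429736530118960+371384787345228000=3599979517947607200; T_21,7=20×52260903362512720+161429736530118960=1206647803780373360; T_21,8=20×12953636989943896+52260903362512720=311333643161390640; T_21,9=20×2503858755467550+12953636989943896=63030812099294896
r22: T_22,6=21×3599979517947607200+8037811822645051776=83637381699544802976; T_22,7=21×1206647803780373360+3599979517947607200=28939583397335447760; T_22,8=21×311333643161390640+1206647803780373360=7744654310169576800; T_22,9=21×63030812099294896+311333643161390640=1634980697246583456
Read c(22,6) = 83637381699544802976, c(22,7) = 28939583397335447760, c(22,8) = 7744654310169576800, c(22,9) = 1634980697246583456.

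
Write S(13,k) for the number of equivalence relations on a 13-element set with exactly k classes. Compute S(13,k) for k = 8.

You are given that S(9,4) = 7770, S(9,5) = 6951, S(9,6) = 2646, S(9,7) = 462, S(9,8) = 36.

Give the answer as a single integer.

1899612

i=10: T(10,5)=7770+5·6951=42525 | T(10,6)=6951+6·2646=22827 | T(10,7)=2646+7·462=5880 | T(10,8)=462+8·36=750
i=11: T(11,6)=42525+6·22827=179487 | T(11,7)=22827+7·5880=63987 | T(11,8)=5880+8·750=11880
i=12: T(12,7)=179487+7·63987=627396 | T(12,8)=63987+8·11880=159027
i=13: T(13,8)=627396+8·159027=1899612
Read S(13,8) = 1899612.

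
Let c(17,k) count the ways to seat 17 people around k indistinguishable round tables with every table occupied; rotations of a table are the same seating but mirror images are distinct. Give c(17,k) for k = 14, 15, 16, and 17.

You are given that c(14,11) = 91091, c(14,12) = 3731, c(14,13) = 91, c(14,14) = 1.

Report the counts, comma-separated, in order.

323680, 8500, 136, 1

row 15: T[15][12]=14·3731+91091=143325  T[15][13]=14·91+3731=5005  T[15][14]=14·1+91=105  T[15][15]=14·0+1=1
row 16: T[16][13]=15·5005+143325=218400  T[16][14]=15·105+5005=6580  T[16][15]=15·1+105=120  T[16][16]=15·0+1=1
row 17: T[17][14]=16·6580+218400=323680  T[17][15]=16·120+6580=8500  T[17][16]=16·1+120=136  T[17][17]=16·0+1=1
Read c(17,14) = 323680, c(17,15) = 8500, c(17,16) = 136, c(17,17) = 1.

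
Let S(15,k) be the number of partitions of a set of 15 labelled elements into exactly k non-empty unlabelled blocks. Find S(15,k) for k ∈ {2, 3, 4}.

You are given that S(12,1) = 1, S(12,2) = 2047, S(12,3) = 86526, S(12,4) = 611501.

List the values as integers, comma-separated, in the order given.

r13: T_13,1=1×1+0=1; T_13,2=2×2047+1=4095; T_13,3=3×86526+2047=261625; T_13,4=4×611501+86526=2532530
r14: T_14,1=1×1+0=1; T_14,2=2×4095+1=8191; T_14,3=3×261625+4095=788970; T_14,4=4×2532530+261625=10391745
r15: T_15,2=2×8191+1=16383; T_15,3=3×788970+8191=2375101; T_15,4=4×10391745+788970=42355950
Read S(15,2) = 16383, S(15,3) = 2375101, S(15,4) = 42355950.

16383, 2375101, 42355950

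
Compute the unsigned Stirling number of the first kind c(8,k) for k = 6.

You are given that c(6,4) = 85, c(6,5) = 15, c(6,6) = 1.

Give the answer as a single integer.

row 7: T[7][5]=6·15+85=175  T[7][6]=6·1+15=21
row 8: T[8][6]=7·21+175=322
Read c(8,6) = 322.

322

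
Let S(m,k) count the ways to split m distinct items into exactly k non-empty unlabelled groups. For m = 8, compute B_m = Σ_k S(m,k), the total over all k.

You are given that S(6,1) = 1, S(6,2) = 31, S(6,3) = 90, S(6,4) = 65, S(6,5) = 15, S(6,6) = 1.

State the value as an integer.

row 7: T[7][1]=1·1+0=1  T[7][2]=2·31+1=63  T[7][3]=3·90+31=301  T[7][4]=4·65+90=350  T[7][5]=5·15+65=140  T[7][6]=6·1+15=21  T[7][7]=7·0+1=1
row 8: T[8][1]=1·1+0=1  T[8][2]=2·63+1=127  T[8][3]=3·301+63=966  T[8][4]=4·350+301=1701  T[8][5]=5·140+350=1050  T[8][6]=6·21+140=266  T[8][7]=7·1+21=28  T[8][8]=8·0+1=1
B_8 = ΣS(8,k) = 1+127+966+1701+1050+266+28+1 = 4140

4140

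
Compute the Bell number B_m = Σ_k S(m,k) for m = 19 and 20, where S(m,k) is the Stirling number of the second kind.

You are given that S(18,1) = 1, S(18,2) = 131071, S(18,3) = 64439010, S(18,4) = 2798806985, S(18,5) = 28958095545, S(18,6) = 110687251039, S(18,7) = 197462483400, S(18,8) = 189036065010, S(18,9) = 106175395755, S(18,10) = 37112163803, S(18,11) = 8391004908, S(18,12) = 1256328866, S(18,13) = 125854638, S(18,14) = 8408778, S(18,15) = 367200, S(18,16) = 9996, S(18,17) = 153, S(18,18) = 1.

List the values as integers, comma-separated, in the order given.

5832742205057, 51724158235372

row 19: T[19][1]=1·1+0=1  T[19][2]=2·131071+1=262143  T[19][3]=3·64439010+131071=193448101  T[19][4]=4·2798806985+64439010=11259666950  T[19][5]=5·28958095545+2798806985=147589284710  T[19][6]=6·110687251039+28958095545=693081601779  T[19][7]=7·197462483400+110687251039=1492924634839  T[19][8]=8·189036065010+197462483400=1709751003480  T[19][9]=9·106175395755+189036065010=1144614626805  T[19][10]=10·37112163803+106175395755=477297033785  T[19][11]=11·8391004908+37112163803=129413217791  T[19][12]=12·1256328866+8391004908=23466951300  T[19][13]=13·125854638+1256328866=2892439160  T[19][14]=14·8408778+125854638=243577530  T[19][15]=15·367200+8408778=13916778  T[19][16]=16·9996+367200=527136  T[19][17]=17·153+9996=12597  T[19][18]=18·1+153=171  T[19][19]=19·0+1=1
row 20: T[20][1]=1·1+0=1  T[20][2]=2·262143+1=524287  T[20][3]=3·193448101+262143=580606446  T[20][4]=4·11259666950+193448101=45232115901  T[20][5]=5·147589284710+11259666950=749206090500  T[20][6]=6·693081601779+147589284710=4306078895384  T[20][7]=7·1492924634839+693081601779=11143554045652  T[20][8]=8·1709751003480+1492924634839=15170932662679  T[20][9]=9·1144614626805+1709751003480=12011282644725  T[20][10]=10·477297033785+1144614626805=5917584964655  T[20][11]=11·129413217791+477297033785=1900842429486  T[20][12]=12·23466951300+129413217791=411016633391  T[20][13]=13·2892439160+23466951300=61068660380  T[20][14]=14·243577530+2892439160=6302524580  T[20][15]=15·13916778+243577530=452329200  T[20][16]=16·527136+13916778=22350954  T[20][17]=17·12597+527136=741285  T[20][18]=18·171+12597=15675  T[20][19]=19·1+171=190  T[20][20]=20·0+1=1
B_19 = ΣS(19,k) = 1+262143+193448101+11259666950+147589284710+693081601779+1492924634839+1709751003480+1144614626805+477297033785+129413217791+23466951300+2892439160+243577530+13916778+527136+12597+171+1 = 5832742205057
B_20 = ΣS(20,k) = 1+524287+580606446+45232115901+749206090500+4306078895384+11143554045652+15170932662679+12011282644725+5917584964655+1900842429486+411016633391+61068660380+6302524580+452329200+22350954+741285+15675+190+1 = 51724158235372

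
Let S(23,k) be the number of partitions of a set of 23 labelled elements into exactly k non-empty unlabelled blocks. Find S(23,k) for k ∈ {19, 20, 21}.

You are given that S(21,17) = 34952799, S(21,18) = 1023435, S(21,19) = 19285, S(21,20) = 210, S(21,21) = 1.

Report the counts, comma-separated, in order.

79781779, 1859550, 28336

row 22: T[22][18]=18·1023435+34952799=53374629  T[22][19]=19·19285+1023435=1389850  T[22][20]=20·210+19285=23485  T[22][21]=21·1+210=231
row 23: T[23][19]=19·1389850+53374629=79781779  T[23][20]=20·23485+1389850=1859550  T[23][21]=21·231+23485=28336
Read S(23,19) = 79781779, S(23,20) = 1859550, S(23,21) = 28336.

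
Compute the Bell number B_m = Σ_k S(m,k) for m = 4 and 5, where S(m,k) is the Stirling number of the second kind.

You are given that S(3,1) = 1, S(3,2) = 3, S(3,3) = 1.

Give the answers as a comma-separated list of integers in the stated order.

@4  (4,1):1·1+0→1, (4,2):3·2+1→7, (4,3):1·3+3→6, (4,4):0·4+1→1
@5  (5,1):1·1+0→1, (5,2):7·2+1→15, (5,3):6·3+7→25, (5,4):1·4+6→10, (5,5):0·5+1→1
B_4 = ΣS(4,k) = 1+7+6+1 = 15
B_5 = ΣS(5,k) = 1+15+25+10+1 = 52

15, 52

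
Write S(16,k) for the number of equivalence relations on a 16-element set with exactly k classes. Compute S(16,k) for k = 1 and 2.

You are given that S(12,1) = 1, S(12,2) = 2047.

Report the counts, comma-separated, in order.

1, 32767

r13: T_13,1=1×1+0=1; T_13,2=2×2047+1=4095
r14: T_14,1=1×1+0=1; T_14,2=2×4095+1=8191
r15: T_15,1=1×1+0=1; T_15,2=2×8191+1=16383
r16: T_16,1=1×1+0=1; T_16,2=2×16383+1=32767
Read S(16,1) = 1, S(16,2) = 32767.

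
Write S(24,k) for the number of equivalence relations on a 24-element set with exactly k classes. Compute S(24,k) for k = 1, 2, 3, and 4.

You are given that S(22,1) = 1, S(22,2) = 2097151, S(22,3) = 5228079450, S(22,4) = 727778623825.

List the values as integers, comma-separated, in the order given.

@23  (23,1):1·1+0→1, (23,2):2097151·2+1→4194303, (23,3):5228079450·3+2097151→15686335501, (23,4):727778623825·4+5228079450→2916342574750
@24  (24,1):1·1+0→1, (24,2):4194303·2+1→8388607, (24,3):15686335501·3+4194303→47063200806, (24,4):2916342574750·4+15686335501→11681056634501
Read S(24,1) = 1, S(24,2) = 8388607, S(24,3) = 47063200806, S(24,4) = 11681056634501.

1, 8388607, 47063200806, 11681056634501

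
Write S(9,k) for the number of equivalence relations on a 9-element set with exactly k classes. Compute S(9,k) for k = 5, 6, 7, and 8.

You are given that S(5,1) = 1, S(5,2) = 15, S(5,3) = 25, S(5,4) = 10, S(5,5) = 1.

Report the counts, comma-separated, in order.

6951, 2646, 462, 36

r6: T_6,2=2×15+1=31; T_6,3=3×25+15=90; T_6,4=4×10+25=65; T_6,5=5×1+10=15; T_6,6=6×0+1=1
r7: T_7,3=3×90+31=301; T_7,4=4×65+90=350; T_7,5=5×15+65=140; T_7,6=6×1+15=21; T_7,7=7×0+1=1
r8: T_8,4=4×350+301=1701; T_8,5=5×140+350=1050; T_8,6=6×21+140=266; T_8,7=7×1+21=28; T_8,8=8×0+1=1
r9: T_9,5=5×1050+1701=6951; T_9,6=6×266+1050=2646; T_9,7=7×28+266=462; T_9,8=8×1+28=36
Read S(9,5) = 6951, S(9,6) = 2646, S(9,7) = 462, S(9,8) = 36.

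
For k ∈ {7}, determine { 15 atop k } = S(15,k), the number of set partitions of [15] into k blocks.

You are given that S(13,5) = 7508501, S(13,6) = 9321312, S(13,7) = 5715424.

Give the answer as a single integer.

408741333

i=14: T(14,6)=7508501+6·9321312=63436373 | T(14,7)=9321312+7·5715424=49329280
i=15: T(15,7)=63436373+7·49329280=408741333
Read S(15,7) = 408741333.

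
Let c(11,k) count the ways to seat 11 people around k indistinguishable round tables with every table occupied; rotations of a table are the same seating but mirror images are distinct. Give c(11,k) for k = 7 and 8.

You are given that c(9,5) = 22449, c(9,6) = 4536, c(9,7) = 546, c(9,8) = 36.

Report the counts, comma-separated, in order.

157773, 18150

@10  (10,6):4536·9+22449→63273, (10,7):546·9+4536→9450, (10,8):36·9+546→870
@11  (11,7):9450·10+63273→157773, (11,8):870·10+9450→18150
Read c(11,7) = 157773, c(11,8) = 18150.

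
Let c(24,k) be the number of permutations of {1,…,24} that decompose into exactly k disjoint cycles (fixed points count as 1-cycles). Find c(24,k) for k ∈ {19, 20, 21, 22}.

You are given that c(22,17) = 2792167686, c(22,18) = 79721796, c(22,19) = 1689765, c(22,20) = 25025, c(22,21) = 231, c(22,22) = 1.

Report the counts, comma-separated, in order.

7234669596, 168423871, 2932776, 35926

[23] T[23,18]:22*79721796+2792167686=4546047198 · T[23,19]:22*1689765+79721796=116896626 · T[23,20]:22*25025+1689765=2240315 · T[23,21]:22*231+25025=30107 · T[23,22]:22*1+231=253
[24] T[24,19]:23*116896626+4546047198=7234669596 · T[24,20]:23*2240315+116896626=168423871 · T[24,21]:23*30107+2240315=2932776 · T[24,22]:23*253+30107=35926
Read c(24,19) = 7234669596, c(24,20) = 168423871, c(24,21) = 2932776, c(24,22) = 35926.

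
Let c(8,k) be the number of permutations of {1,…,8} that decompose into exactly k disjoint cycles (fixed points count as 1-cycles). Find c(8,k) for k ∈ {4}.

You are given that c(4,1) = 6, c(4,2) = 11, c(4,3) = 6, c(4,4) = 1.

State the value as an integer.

@5  (5,1):6·4+0→24, (5,2):11·4+6→50, (5,3):6·4+11→35, (5,4):1·4+6→10
@6  (6,2):50·5+24→274, (6,3):35·5+50→225, (6,4):10·5+35→85
@7  (7,3):225·6+274→1624, (7,4):85·6+225→735
@8  (8,4):735·7+1624→6769
Read c(8,4) = 6769.

6769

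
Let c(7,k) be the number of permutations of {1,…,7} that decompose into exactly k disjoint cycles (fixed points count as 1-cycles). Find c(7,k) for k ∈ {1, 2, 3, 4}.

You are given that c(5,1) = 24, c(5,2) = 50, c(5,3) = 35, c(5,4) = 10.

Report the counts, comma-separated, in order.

720, 1764, 1624, 735

row 6: T[6][1]=5·24+0=120  T[6][2]=5·50+24=274  T[6][3]=5·35+50=225  T[6][4]=5·10+35=85
row 7: T[7][1]=6·120+0=720  T[7][2]=6·274+120=1764  T[7][3]=6·225+274=1624  T[7][4]=6·85+225=735
Read c(7,1) = 720, c(7,2) = 1764, c(7,3) = 1624, c(7,4) = 735.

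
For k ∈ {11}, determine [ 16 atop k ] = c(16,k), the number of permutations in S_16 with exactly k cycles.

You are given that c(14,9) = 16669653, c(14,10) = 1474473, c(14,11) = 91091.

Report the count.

78558480

@15  (15,10):1474473·14+16669653→37312275, (15,11):91091·14+1474473→2749747
@16  (16,11):2749747·15+37312275→78558480
Read c(16,11) = 78558480.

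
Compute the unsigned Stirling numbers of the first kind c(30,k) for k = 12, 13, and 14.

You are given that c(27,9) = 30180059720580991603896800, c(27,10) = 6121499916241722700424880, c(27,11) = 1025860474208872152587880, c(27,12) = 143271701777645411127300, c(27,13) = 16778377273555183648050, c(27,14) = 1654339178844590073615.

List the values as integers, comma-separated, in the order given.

6097272817323042122728617800, 796974693974455191377937300, 88776380550648116217781890

[28] T[28,10]:27*6121499916241722700424880+30180059720580991603896800=195460557459107504515368560 · T[28,11]:27*1025860474208872152587880+6121499916241722700424880=33819732719881270820297640 · T[28,12]:27*143271701777645411127300+1025860474208872152587880=4894196422205298253024980 · T[28,13]:27*16778377273555183648050+143271701777645411127300=596287888163635369624650 · T[28,14]:27*1654339178844590073615+16778377273555183648050=61445535102359115635655
[29] T[29,11]:28*33819732719881270820297640+195460557459107504515368560=1142413073615783087483702480 · T[29,12]:28*4894196422205298253024980+33819732719881270820297640=170857232541629621904997080 · T[29,13]:28*596287888163635369624650+4894196422205298253024980=21590257290787088602515180 · T[29,14]:28*61445535102359115635655+596287888163635369624650=2316762871029690607422990
[30] T[30,12]:29*170857232541629621904997080+1142413073615783087483702480=6097272817323042122728617800 · T[30,13]:29*21590257290787088602515180+170857232541629621904997080=796974693974455191377937300 · T[30,14]:29*2316762871029690607422990+21590257290787088602515180=88776380550648116217781890
Read c(30,12) = 6097272817323042122728617800, c(30,13) = 796974693974455191377937300, c(30,14) = 88776380550648116217781890.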